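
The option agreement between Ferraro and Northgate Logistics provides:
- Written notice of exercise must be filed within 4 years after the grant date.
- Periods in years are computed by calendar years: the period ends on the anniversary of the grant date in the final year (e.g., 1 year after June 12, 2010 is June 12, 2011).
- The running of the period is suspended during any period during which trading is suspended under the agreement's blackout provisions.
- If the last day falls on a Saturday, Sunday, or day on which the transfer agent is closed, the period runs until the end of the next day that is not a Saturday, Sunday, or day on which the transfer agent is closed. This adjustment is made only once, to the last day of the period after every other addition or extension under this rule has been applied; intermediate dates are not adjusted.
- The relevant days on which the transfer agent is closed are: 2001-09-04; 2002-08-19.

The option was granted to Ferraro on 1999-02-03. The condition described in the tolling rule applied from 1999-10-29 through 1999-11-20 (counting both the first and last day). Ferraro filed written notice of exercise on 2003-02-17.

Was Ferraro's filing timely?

Yes

4 years after 1999-02-03 is February 3, 2003.
From October 29, 1999 through November 20, 1999 inclusive is 23 days; tolling adds 23 days: February 3, 2003 + 23 days = February 26, 2003.
February 26, 2003 is a Wednesday and not a day on which the transfer agent is closed, so no extension applies.
The deadline is February 26, 2003; the filing on February 17, 2003 is on or before that date.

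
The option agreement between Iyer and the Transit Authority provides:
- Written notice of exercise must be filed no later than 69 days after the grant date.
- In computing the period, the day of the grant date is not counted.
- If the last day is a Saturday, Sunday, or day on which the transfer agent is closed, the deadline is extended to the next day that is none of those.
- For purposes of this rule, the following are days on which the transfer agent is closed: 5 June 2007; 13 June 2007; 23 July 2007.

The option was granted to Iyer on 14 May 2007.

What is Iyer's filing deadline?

July 24, 2007

69 days after 14 May 2007 is July 22, 2007.
July 22, 2007 is Sunday; July 23, 2007 is a listed holiday. The next qualifying day is July 24, 2007.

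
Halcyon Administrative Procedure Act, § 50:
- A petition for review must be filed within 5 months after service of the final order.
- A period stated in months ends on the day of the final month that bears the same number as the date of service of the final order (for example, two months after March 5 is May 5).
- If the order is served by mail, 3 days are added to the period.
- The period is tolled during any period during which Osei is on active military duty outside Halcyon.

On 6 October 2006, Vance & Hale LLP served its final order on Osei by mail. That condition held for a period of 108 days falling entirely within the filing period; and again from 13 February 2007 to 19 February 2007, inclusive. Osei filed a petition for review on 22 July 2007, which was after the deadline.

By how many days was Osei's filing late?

20 days

5 months after 6 October 2006 is March 6, 2007.
Service was by mail, adding 3 days: March 6, 2007 + 3 days = March 9, 2007.
Tolling adds 108 days: March 9, 2007 + 108 days = June 25, 2007.
From February 13, 2007 through February 19, 2007 inclusive is 7 days; tolling adds 7 days: June 25, 2007 + 7 days = July 2, 2007.
The deadline is July 2, 2007; from July 2, 2007 to July 22, 2007 is 20 days.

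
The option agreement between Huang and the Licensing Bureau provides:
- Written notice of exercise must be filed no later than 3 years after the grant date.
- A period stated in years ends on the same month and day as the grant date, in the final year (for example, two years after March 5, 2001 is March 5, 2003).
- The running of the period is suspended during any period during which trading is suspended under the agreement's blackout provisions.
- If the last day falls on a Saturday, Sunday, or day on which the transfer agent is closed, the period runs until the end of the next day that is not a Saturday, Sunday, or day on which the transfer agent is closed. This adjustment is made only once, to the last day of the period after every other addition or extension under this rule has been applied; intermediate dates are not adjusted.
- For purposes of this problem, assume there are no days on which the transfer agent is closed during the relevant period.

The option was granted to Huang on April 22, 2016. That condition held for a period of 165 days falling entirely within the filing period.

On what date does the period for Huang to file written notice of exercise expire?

October 4, 2019

3 years after April 22, 2016 is April 22, 2019.
Tolling adds 165 days: April 22, 2019 + 165 days = October 4, 2019.
October 4, 2019 is a Friday and not a day on which the transfer agent is closed, so no extension applies.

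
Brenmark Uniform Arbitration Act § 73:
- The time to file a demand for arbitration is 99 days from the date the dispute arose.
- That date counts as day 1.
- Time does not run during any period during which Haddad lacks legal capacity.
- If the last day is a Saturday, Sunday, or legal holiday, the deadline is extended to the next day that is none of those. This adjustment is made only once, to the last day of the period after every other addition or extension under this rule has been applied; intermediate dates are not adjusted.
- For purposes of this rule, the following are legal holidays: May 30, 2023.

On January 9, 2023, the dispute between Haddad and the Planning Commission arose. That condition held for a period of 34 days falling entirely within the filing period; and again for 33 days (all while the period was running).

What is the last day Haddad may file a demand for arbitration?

Counting January 9, 2023 as day 1, day 99 is April 17, 2023.
Tolling adds 34 days: April 17, 2023 + 34 days = May 21, 2023.
Tolling adds 33 days: May 21, 2023 + 33 days = June 23, 2023.
June 23, 2023 is a Friday and not a legal holiday, so no extension applies.

June 23, 2023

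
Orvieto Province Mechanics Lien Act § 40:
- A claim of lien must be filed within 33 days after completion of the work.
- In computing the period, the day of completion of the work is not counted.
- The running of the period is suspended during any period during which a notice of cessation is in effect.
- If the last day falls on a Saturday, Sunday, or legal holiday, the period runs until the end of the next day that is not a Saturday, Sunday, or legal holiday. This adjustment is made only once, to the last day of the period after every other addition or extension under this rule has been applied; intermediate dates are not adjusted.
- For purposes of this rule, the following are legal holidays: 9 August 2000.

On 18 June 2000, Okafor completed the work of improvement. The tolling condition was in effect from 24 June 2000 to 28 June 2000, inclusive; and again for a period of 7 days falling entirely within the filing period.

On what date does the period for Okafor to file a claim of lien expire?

August 2, 2000

33 days after 18 June 2000 is July 21, 2000.
From June 24, 2000 through June 28, 2000 inclusive is 5 days; tolling adds 5 days: July 21, 2000 + 5 days = July 26, 2000.
Tolling adds 7 days: July 26, 2000 + 7 days = August 2, 2000.
August 2, 2000 is a Wednesday and not a legal holiday, so no extension applies.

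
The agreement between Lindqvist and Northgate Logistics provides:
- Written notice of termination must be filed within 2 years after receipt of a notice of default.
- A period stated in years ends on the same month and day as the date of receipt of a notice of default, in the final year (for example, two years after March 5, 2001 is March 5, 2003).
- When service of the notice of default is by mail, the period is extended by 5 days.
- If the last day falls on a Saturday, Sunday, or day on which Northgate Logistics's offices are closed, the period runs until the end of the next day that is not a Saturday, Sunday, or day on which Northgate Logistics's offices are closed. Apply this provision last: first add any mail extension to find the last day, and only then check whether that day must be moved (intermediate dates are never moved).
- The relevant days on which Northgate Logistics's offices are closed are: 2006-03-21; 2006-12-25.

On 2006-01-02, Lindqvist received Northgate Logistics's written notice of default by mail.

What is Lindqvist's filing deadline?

2 years after 2006-01-02 is January 2, 2008.
Service was by mail, adding 5 days: January 2, 2008 + 5 days = January 7, 2008.
January 7, 2008 is a Monday and not a day on which Northgate Logistics's offices are closed, so no extension applies.

January 7, 2008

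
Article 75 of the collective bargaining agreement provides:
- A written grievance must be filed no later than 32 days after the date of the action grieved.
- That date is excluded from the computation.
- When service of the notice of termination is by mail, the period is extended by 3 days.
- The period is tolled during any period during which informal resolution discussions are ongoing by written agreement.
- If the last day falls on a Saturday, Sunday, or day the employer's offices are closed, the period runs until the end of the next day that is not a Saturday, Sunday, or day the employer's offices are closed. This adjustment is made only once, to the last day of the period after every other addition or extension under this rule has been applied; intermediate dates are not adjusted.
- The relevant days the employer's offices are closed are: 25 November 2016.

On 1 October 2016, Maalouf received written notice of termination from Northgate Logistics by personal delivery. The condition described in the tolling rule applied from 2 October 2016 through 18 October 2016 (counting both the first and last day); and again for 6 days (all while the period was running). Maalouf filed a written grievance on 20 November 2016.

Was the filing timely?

32 days after 1 October 2016 is November 2, 2016.
Service was not by mail, so no mail extension applies.
From October 2, 2016 through October 18, 2016 inclusive is 17 days; tolling adds 17 days: November 2, 2016 + 17 days = November 19, 2016.
Tolling adds 6 days: November 19, 2016 + 6 days = November 25, 2016.
November 25, 2016 is a listed holiday; November 26, 2016 is Saturday; November 27, 2016 is Sunday. The next qualifying day is November 28, 2016.
The deadline is November 28, 2016; the filing on November 20, 2016 is on or before that date.

Yes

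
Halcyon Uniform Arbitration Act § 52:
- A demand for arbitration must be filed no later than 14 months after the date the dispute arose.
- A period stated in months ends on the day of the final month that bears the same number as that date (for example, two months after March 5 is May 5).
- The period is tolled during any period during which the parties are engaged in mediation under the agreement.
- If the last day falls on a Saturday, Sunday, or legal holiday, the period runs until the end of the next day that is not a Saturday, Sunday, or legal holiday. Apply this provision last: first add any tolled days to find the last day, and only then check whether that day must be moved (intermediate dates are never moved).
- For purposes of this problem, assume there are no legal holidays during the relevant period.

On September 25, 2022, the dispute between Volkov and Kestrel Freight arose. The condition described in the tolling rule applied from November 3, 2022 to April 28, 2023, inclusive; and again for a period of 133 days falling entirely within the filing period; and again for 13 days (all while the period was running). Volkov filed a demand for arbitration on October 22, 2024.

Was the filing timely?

14 months after September 25, 2022 is November 25, 2023.
From November 3, 2022 through April 28, 2023 inclusive is 177 days; tolling adds 177 days: November 25, 2023 + 177 days = May 20, 2024.
Tolling adds 133 days: May 20, 2024 + 133 days = September 30, 2024.
Tolling adds 13 days: September 30, 2024 + 13 days = October 13, 2024.
October 13, 2024 is Sunday. The next qualifying day is October 14, 2024.
The deadline is October 14, 2024; the filing on October 22, 2024 is after that date.

No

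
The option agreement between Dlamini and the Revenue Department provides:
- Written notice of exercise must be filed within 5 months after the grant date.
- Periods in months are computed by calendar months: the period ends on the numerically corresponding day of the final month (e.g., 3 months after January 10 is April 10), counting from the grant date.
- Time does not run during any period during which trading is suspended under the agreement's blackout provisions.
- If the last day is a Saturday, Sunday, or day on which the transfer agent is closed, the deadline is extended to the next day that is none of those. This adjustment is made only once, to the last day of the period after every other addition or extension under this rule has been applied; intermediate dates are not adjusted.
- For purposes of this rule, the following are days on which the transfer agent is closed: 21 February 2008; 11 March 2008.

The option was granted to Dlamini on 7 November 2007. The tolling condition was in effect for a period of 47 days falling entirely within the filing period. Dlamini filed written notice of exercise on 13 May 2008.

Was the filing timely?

Yes

5 months after 7 November 2007 is April 7, 2008.
Tolling adds 47 days: April 7, 2008 + 47 days = May 24, 2008.
May 24, 2008 is Saturday; May 25, 2008 is Sunday. The next qualifying day is May 26, 2008.
The deadline is May 26, 2008; the filing on May 13, 2008 is on or before that date.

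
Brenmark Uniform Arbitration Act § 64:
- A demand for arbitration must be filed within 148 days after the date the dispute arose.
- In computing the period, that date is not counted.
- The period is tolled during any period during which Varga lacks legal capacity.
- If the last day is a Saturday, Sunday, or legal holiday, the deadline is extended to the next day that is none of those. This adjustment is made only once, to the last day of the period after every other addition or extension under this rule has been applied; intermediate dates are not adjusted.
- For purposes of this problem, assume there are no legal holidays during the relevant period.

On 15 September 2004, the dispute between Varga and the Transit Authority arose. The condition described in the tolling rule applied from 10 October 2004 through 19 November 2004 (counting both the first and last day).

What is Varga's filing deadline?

March 23, 2005

148 days after 15 September 2004 is February 10, 2005.
From October 10, 2004 through November 19, 2004 inclusive is 41 days; tolling adds 41 days: February 10, 2005 + 41 days = March 23, 2005.
March 23, 2005 is a Wednesday and not a legal holiday, so no extension applies.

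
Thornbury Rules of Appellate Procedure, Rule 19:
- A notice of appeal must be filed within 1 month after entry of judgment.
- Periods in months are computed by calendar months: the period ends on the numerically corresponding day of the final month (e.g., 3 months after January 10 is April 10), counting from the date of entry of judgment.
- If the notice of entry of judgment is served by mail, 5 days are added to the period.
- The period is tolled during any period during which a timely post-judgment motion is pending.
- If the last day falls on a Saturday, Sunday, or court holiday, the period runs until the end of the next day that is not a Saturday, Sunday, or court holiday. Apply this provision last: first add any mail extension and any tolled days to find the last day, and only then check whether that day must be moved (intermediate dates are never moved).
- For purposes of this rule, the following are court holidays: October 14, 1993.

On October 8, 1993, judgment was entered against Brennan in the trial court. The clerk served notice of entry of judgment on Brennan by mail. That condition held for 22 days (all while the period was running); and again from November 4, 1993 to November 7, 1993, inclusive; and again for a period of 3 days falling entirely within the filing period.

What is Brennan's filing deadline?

December 13, 1993

1 month after October 8, 1993 is November 8, 1993.
Service was by mail, adding 5 days: November 8, 1993 + 5 days = November 13, 1993.
Tolling adds 22 days: November 13, 1993 + 22 days = December 5, 1993.
From November 4, 1993 through November 7, 1993 inclusive is 4 days; tolling adds 4 days: December 5, 1993 + 4 days = December 9, 1993.
Tolling adds 3 days: December 9, 1993 + 3 days = December 12, 1993.
December 12, 1993 is Sunday. The next qualifying day is December 13, 1993.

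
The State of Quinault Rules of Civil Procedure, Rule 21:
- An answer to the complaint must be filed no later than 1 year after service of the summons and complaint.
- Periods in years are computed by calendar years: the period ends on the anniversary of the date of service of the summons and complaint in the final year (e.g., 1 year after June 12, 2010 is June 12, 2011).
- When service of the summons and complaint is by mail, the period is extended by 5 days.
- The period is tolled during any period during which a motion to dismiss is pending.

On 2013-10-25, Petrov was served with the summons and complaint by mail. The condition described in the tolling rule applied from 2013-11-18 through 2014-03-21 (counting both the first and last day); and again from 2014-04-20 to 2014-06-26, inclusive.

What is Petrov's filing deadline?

1 year after 2013-10-25 is October 25, 2014.
Service was by mail, adding 5 days: October 25, 2014 + 5 days = October 30, 2014.
From November 18, 2013 through March 21, 2014 inclusive is 124 days; tolling adds 124 days: October 30, 2014 + 124 days = March 3, 2015.
From April 20, 2014 through June 26, 2014 inclusive is 68 days; tolling adds 68 days: March 3, 2015 + 68 days = May 10, 2015.

May 10, 2015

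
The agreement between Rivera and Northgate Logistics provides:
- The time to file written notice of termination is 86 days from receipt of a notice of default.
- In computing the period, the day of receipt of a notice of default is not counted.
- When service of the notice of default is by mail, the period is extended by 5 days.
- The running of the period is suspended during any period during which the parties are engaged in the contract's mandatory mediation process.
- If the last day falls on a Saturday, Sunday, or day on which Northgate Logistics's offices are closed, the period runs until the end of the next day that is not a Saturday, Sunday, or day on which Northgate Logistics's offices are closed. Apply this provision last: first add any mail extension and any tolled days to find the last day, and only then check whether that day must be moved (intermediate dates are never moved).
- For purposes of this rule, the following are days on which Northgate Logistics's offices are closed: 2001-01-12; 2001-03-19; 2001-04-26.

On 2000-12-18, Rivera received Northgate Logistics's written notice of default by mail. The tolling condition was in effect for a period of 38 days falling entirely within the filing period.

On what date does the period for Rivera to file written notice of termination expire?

April 27, 2001

86 days after 2000-12-18 is March 14, 2001.
Service was by mail, adding 5 days: March 14, 2001 + 5 days = March 19, 2001.
Tolling adds 38 days: March 19, 2001 + 38 days = April 26, 2001.
April 26, 2001 is a listed holiday. The next qualifying day is April 27, 2001.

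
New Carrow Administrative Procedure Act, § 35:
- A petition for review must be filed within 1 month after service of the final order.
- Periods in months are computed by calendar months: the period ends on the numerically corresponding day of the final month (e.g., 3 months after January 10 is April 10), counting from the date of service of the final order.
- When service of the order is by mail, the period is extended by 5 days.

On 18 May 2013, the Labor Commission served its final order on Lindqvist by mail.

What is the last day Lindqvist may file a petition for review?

June 23, 2013

1 month after 18 May 2013 is June 18, 2013.
Service was by mail, adding 5 days: June 18, 2013 + 5 days = June 23, 2013.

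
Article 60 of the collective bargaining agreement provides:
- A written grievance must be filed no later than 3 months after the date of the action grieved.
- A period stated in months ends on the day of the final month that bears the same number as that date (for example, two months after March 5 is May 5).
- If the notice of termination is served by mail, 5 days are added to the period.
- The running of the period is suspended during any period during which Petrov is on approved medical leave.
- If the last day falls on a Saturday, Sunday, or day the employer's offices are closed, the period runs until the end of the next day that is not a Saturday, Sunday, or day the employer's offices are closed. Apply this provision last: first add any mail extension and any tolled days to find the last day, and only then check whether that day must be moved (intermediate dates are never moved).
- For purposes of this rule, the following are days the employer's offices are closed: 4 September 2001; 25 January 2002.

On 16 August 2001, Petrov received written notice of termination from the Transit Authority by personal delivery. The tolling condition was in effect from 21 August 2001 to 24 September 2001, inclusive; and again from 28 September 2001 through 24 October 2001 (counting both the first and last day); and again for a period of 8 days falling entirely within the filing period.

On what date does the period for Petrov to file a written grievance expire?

January 28, 2002

3 months after 16 August 2001 is November 16, 2001.
Service was not by mail, so no mail extension applies.
From August 21, 2001 through September 24, 2001 inclusive is 35 days; tolling adds 35 days: November 16, 2001 + 35 days = December 21, 2001.
From September 28, 2001 through October 24, 2001 inclusive is 27 days; tolling adds 27 days: December 21, 2001 + 27 days = January 17, 2002.
Tolling adds 8 days: January 17, 2002 + 8 days = January 25, 2002.
January 25, 2002 is a listed holiday; January 26, 2002 is Saturday; January 27, 2002 is Sunday. The next qualifying day is January 28, 2002.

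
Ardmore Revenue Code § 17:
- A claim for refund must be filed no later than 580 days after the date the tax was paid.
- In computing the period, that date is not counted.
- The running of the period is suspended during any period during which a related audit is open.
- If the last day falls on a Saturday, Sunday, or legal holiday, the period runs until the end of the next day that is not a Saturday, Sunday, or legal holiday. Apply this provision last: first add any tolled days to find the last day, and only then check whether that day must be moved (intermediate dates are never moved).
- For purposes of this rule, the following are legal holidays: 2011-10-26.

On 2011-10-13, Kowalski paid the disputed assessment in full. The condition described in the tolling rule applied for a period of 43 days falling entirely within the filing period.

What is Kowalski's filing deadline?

June 27, 2013

580 days after 2011-10-13 is May 15, 2013.
Tolling adds 43 days: May 15, 2013 + 43 days = June 27, 2013.
June 27, 2013 is a Thursday and not a legal holiday, so no extension applies.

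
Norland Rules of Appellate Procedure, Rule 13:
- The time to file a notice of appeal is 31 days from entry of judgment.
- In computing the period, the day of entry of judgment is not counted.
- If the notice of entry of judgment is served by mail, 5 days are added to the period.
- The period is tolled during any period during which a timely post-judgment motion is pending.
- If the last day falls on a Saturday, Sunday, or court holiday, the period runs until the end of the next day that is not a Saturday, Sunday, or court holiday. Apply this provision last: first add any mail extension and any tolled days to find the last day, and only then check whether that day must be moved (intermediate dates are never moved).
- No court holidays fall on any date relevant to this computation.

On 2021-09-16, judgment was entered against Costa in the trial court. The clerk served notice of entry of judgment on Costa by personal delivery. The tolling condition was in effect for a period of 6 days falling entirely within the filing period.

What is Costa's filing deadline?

31 days after 2021-09-16 is October 17, 2021.
Service was not by mail, so no mail extension applies.
Tolling adds 6 days: October 17, 2021 + 6 days = October 23, 2021.
October 23, 2021 is Saturday; October 24, 2021 is Sunday. The next qualifying day is October 25, 2021.

October 25, 2021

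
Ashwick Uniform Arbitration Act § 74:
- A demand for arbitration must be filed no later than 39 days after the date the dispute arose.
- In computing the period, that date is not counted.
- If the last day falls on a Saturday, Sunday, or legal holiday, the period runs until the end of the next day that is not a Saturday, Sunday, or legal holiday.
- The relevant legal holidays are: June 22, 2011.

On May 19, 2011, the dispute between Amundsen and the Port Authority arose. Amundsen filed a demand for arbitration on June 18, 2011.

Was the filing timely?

39 days after May 19, 2011 is June 27, 2011.
June 27, 2011 is a Monday and not a legal holiday, so no extension applies.
The deadline is June 27, 2011; the filing on June 18, 2011 is on or before that date.

Yes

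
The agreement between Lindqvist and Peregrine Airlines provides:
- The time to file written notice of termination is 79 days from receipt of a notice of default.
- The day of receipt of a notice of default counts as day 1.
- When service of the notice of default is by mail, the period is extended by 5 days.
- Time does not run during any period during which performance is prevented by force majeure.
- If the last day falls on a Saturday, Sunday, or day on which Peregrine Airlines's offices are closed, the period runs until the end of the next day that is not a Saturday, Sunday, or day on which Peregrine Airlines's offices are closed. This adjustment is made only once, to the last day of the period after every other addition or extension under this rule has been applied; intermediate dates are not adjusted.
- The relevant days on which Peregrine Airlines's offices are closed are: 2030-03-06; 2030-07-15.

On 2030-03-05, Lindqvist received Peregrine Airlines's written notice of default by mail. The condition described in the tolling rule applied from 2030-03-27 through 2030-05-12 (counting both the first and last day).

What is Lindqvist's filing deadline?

July 16, 2030

Counting 2030-03-05 as day 1, day 79 is May 22, 2030.
Service was by mail, adding 5 days: May 22, 2030 + 5 days = May 27, 2030.
From March 27, 2030 through May 12, 2030 inclusive is 47 days; tolling adds 47 days: May 27, 2030 + 47 days = July 13, 2030.
July 13, 2030 is Saturday; July 14, 2030 is Sunday; July 15, 2030 is a listed holiday. The next qualifying day is July 16, 2030.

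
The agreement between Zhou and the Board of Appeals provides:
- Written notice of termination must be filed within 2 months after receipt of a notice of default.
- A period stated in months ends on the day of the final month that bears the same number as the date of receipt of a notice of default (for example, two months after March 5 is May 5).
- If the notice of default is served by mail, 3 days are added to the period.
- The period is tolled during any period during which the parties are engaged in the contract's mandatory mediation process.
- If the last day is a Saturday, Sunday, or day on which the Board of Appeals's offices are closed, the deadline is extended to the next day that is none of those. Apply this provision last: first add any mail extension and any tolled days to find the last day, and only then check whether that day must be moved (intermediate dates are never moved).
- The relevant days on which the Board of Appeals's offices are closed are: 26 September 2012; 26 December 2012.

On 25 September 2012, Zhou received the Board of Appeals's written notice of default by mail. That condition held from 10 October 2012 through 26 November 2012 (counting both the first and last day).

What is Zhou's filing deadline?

January 15, 2013

2 months after 25 September 2012 is November 25, 2012.
Service was by mail, adding 3 days: November 25, 2012 + 3 days = November 28, 2012.
From October 10, 2012 through November 26, 2012 inclusive is 48 days; tolling adds 48 days: November 28, 2012 + 48 days = January 15, 2013.
January 15, 2013 is a Tuesday and not a day on which the Board of Appeals's offices are closed, so no extension applies.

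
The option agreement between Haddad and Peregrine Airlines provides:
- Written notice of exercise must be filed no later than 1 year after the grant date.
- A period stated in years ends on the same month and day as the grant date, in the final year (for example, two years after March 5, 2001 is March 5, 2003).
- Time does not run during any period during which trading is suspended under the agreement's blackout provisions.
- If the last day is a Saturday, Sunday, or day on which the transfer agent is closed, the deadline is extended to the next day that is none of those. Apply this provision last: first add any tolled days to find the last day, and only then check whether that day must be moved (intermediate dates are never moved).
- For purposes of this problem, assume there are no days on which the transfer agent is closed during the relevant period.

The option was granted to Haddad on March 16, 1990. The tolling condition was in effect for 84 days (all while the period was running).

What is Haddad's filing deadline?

1 year after March 16, 1990 is March 16, 1991.
Tolling adds 84 days: March 16, 1991 + 84 days = June 8, 1991.
June 8, 1991 is Saturday; June 9, 1991 is Sunday. The next qualifying day is June 10, 1991.

June 10, 1991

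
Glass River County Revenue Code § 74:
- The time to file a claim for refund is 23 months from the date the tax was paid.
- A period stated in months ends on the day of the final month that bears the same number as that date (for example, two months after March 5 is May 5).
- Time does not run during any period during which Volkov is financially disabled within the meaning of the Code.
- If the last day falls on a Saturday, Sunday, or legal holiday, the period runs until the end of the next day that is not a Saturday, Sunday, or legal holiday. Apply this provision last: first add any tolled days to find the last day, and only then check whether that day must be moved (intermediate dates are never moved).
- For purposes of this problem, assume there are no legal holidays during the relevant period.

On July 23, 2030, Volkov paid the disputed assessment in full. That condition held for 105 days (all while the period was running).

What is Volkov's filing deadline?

23 months after July 23, 2030 is June 23, 2032.
Tolling adds 105 days: June 23, 2032 + 105 days = October 6, 2032.
October 6, 2032 is a Wednesday and not a legal holiday, so no extension applies.

October 6, 2032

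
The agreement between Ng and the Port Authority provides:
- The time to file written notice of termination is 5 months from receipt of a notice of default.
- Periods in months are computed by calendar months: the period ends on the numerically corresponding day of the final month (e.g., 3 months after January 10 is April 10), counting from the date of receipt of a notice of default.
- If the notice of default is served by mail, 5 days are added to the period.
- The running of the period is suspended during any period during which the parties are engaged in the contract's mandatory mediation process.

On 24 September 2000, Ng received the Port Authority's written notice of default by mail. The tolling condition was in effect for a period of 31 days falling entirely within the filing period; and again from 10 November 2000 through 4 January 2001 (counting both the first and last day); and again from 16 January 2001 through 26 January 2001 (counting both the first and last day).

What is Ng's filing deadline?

June 7, 2001

5 months after 24 September 2000 is February 24, 2001.
Service was by mail, adding 5 days: February 24, 2001 + 5 days = March 1, 2001.
Tolling adds 31 days: March 1, 2001 + 31 days = April 1, 2001.
From November 10, 2000 through January 4, 2001 inclusive is 56 days; tolling adds 56 days: April 1, 2001 + 56 days = May 27, 2001.
From January 16, 2001 through January 26, 2001 inclusive is 11 days; tolling adds 11 days: May 27, 2001 + 11 days = June 7, 2001.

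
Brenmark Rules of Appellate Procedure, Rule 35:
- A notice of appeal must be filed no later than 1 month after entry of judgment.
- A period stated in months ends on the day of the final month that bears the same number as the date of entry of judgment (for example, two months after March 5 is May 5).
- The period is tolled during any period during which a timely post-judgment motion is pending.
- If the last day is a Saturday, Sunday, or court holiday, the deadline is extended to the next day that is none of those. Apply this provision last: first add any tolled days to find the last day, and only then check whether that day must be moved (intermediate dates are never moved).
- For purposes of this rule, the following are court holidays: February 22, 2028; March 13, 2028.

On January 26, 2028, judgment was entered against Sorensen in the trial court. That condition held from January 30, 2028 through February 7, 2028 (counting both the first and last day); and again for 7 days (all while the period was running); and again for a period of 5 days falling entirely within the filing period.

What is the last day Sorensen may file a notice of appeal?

March 20, 2028

1 month after January 26, 2028 is February 26, 2028.
From January 30, 2028 through February 7, 2028 inclusive is 9 days; tolling adds 9 days: February 26, 2028 + 9 days = March 6, 2028.
Tolling adds 7 days: March 6, 2028 + 7 days = March 13, 2028.
Tolling adds 5 days: March 13, 2028 + 5 days = March 18, 2028.
March 18, 2028 is Saturday; March 19, 2028 is Sunday. The next qualifying day is March 20, 2028.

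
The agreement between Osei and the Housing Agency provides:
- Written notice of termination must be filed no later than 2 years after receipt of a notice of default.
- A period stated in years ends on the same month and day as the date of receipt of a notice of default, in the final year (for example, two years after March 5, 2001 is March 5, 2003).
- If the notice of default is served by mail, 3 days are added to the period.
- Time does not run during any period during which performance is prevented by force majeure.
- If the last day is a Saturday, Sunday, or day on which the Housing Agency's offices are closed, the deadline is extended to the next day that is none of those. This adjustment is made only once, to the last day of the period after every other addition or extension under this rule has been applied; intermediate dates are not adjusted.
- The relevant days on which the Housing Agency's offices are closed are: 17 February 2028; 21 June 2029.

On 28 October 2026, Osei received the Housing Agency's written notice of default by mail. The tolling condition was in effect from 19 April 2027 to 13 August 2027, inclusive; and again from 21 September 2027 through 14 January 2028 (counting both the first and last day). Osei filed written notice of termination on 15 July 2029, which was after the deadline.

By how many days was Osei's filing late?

2 years after 28 October 2026 is October 28, 2028.
Service was by mail, adding 3 days: October 28, 2028 + 3 days = October 31, 2028.
From April 19, 2027 through August 13, 2027 inclusive is 117 days; tolling adds 117 days: October 31, 2028 + 117 days = February 25, 2029.
From September 21, 2027 through January 14, 2028 inclusive is 116 days; tolling adds 116 days: February 25, 2029 + 116 days = June 21, 2029.
June 21, 2029 is a listed holiday. The next qualifying day is June 22, 2029.
The deadline is June 22, 2029; from June 22, 2029 to July 15, 2029 is 23 days.

23 days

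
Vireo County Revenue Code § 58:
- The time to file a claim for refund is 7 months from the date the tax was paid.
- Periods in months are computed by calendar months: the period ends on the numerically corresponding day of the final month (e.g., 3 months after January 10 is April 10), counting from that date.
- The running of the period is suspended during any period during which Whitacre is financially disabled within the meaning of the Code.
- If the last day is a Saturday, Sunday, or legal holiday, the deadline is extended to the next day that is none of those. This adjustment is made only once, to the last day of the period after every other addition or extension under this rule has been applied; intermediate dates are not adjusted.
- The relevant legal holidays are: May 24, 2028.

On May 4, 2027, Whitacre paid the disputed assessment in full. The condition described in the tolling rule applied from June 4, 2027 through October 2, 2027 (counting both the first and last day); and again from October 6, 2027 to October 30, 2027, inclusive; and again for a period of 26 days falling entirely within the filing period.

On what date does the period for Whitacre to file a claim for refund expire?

May 25, 2028

7 months after May 4, 2027 is December 4, 2027.
From June 4, 2027 through October 2, 2027 inclusive is 121 days; tolling adds 121 days: December 4, 2027 + 121 days = April 3, 2028.
From October 6, 2027 through October 30, 2027 inclusive is 25 days; tolling adds 25 days: April 3, 2028 + 25 days = April 28, 2028.
Tolling adds 26 days: April 28, 2028 + 26 days = May 24, 2028.
May 24, 2028 is a listed holiday. The next qualifying day is May 25, 2028.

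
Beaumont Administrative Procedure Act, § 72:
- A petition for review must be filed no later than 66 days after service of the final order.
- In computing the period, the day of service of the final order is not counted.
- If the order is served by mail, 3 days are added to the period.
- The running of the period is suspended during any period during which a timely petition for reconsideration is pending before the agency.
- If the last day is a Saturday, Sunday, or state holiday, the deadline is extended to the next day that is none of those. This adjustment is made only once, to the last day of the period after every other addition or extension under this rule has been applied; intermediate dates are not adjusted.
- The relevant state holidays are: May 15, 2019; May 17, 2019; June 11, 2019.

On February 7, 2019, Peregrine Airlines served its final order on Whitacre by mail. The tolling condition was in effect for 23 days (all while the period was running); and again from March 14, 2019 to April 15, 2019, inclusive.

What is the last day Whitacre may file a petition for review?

66 days after February 7, 2019 is April 14, 2019.
Service was by mail, adding 3 days: April 14, 2019 + 3 days = April 17, 2019.
Tolling adds 23 days: April 17, 2019 + 23 days = May 10, 2019.
From March 14, 2019 through April 15, 2019 inclusive is 33 days; tolling adds 33 days: May 10, 2019 + 33 days = June 12, 2019.
June 12, 2019 is a Wednesday and not a state holiday, so no extension applies.

June 12, 2019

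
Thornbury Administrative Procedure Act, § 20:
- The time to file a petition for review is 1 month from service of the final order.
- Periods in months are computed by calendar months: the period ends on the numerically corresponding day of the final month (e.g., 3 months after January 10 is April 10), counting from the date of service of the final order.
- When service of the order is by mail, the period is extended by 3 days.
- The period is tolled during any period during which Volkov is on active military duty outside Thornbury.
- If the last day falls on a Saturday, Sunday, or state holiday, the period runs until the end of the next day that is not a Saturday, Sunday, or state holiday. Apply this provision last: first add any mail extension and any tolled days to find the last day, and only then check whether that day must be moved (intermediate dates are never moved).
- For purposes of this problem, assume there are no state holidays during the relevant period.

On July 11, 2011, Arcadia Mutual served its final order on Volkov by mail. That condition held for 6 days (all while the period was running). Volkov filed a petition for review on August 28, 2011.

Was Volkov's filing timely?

1 month after July 11, 2011 is August 11, 2011.
Service was by mail, adding 3 days: August 11, 2011 + 3 days = August 14, 2011.
Tolling adds 6 days: August 14, 2011 + 6 days = August 20, 2011.
August 20, 2011 is Saturday; August 21, 2011 is Sunday. The next qualifying day is August 22, 2011.
The deadline is August 22, 2011; the filing on August 28, 2011 is after that date.

No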